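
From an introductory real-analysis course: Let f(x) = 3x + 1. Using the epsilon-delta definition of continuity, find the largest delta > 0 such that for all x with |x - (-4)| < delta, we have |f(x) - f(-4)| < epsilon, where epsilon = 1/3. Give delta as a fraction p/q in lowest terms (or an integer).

We compute f(-4) = 3*(-4) + 1 = -11.
|f(x) - f(-4)| = |3x + 1 - (-11)| = |3(x - (-4))| = 3|x - (-4)|.
We need 3|x - (-4)| < 1/3, i.e. |x - (-4)| < 1/3 / 3 = 1/9.
So any delta <= 1/9 works. Conversely, if delta > 1/9, then x = -4 + 1/9 satisfies |x - (-4)| = 1/9 < delta but |f(x) - f(-4)| = 3 * 1/9 = 1/3, which is not < 1/3; so no larger delta works.
Hence the largest such delta is 1/9.

1/9


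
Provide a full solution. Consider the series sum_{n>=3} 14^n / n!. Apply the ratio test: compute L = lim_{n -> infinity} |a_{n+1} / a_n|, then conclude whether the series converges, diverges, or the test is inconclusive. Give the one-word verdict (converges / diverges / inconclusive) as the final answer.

Let a_n denote the general term. Form the ratio a_{n+1}/a_n and simplify:
a_{n+1}/a_n = 14/(n + 1)
Take the limit as n -> infinity: L = 0.
Since L = 0 < 1, the ratio test implies the series converges.

converges


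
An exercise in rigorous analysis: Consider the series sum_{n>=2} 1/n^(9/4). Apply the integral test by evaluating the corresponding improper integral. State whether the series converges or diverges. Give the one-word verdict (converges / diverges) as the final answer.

Let f(x) = x^(-9/4). Then f is positive, continuous, and decreasing on [2, infinity), so the integral test applies.
Compute the improper integral int_{2}^infinity f(x) dx:
  antiderivative F(x) = -4/(5*x^(5/4)).
  As x -> infinity, F(x) -> 0 (since p = 9/4 > 1).
  So int = F(infinity) - F(2) = 0 - (-2^(3/4)/5) = 2^(3/4)/5.
  Finite, so by the integral test, the series converges.

converges


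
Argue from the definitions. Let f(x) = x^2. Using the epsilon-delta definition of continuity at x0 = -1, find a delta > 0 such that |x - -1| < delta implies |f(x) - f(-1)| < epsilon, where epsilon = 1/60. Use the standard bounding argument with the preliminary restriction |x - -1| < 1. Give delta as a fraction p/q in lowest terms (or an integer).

Factor: |x^2 - (-1)^2| = |x - -1| * |x + -1|.
Impose |x - -1| < 1 first. Then |x + -1| = |(x - -1) + 2*(-1)| <= |x - -1| + 2*|-1| < 1 + 2 = 3.
So |x^2 - (-1)^2| < delta * 3.
We need delta * 3 <= 1/60, i.e. delta <= 1/60/3 = 1/180.
Since 1/180 < 1, this is tighter than 1; take delta = 1/180.
So delta = 1/180 works.

1/180


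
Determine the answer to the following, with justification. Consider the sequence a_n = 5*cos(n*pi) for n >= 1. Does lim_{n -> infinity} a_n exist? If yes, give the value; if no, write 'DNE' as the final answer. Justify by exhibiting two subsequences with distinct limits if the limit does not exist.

Examine the behaviour of a_n along subsequences.
cos(n*pi) = (-1)^n, so a_n = 5*(-1)^n. a_{2k} = 5 -> 5. a_{2k+1} = -5 -> -5.
Since these two subsequential limits are 5 and -5, distinct, the full sequence cannot converge (a convergent sequence has all subsequences tending to the same limit). So lim a_n does not exist.

DNE


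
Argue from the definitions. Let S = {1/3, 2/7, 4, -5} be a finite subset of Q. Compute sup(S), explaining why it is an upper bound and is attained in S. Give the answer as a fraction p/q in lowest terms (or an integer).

S is finite, so sup(S) = max(S).
Sorted decreasing:
4, 1/3, 2/7, -5
The extremum is 4.
For every x in S, x <= 4. And 4 is in S, so it is attained.
Therefore sup(S) = 4.

4


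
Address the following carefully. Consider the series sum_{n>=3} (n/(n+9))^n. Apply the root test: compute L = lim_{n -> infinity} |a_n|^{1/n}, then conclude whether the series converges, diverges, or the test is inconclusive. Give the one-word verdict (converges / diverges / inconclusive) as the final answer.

Let a_n denote the general term. Form |a_n|^(1/n) and simplify:
|a_n|^(1/n) = n/(n + 9)
Take the limit as n -> infinity: L = 1.
Since L = 1, the root test is inconclusive. (In fact a_n = (n/(n+9))^n -> e^(-9) != 0, so the nth-term test shows divergence; but the root test itself gives no conclusion.)

inconclusive


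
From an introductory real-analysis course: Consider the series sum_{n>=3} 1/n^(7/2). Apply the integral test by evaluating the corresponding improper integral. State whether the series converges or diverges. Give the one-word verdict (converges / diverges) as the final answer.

Let f(x) = x^(-7/2). Then f is positive, continuous, and decreasing on [3, infinity), so the integral test applies.
Compute the improper integral int_{3}^infinity f(x) dx:
  antiderivative F(x) = -2/(5*x^(5/2)).
  As x -> infinity, F(x) -> 0 (since p = 7/2 > 1).
  So int = F(infinity) - F(3) = 0 - (-2*sqrt(3)/135) = 2*sqrt(3)/135.
  Finite, so by the integral test, the series converges.

converges


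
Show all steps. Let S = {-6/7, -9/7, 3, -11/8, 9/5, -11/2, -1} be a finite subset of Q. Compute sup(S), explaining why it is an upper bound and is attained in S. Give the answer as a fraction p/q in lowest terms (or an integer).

S is finite, so sup(S) = max(S).
Sorted decreasing:
3, 9/5, -6/7, -1, -9/7, -11/8, -11/2
The extremum is 3.
For every x in S, x <= 3. And 3 is in S, so it is attained.
Therefore sup(S) = 3.

3


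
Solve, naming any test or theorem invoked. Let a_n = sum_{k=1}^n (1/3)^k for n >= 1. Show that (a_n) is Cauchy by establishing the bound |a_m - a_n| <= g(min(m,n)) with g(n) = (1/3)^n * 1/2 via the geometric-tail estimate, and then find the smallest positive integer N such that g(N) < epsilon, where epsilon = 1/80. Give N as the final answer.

For m > n >= 1: |a_m - a_n| = sum_{k=n+1}^m (1/3)^k < sum_{k=n+1}^infinity (1/3)^k = (1/3)^(n+1) / (1 - 1/3) = (1/3)^n * (1/3) * (3/2) = (1/3)^n * 1/2.
So g(n) = (1/3)^n / 2. Since g(n) -> 0, (a_n) is Cauchy.
Now solve g(N) < 1/80: (1/3)^N / 2 < 1/80 <=> 3^N > 1 / (2 * 1/80) = 40.
Check powers of 3: 3^3 = 27 <= 40, 3^4 = 81 > 40.
So the smallest such N is 4. Check: g(4) = 1/(2 * 81) = 1/162 < 1/80.

4


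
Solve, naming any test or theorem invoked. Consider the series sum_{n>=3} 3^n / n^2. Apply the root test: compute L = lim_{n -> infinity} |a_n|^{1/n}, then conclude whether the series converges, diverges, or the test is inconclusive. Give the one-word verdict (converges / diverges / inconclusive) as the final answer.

Let a_n denote the general term. Form |a_n|^(1/n) and simplify:
|a_n|^(1/n) = 3/n^(2/n)
Take the limit as n -> infinity: L = 3.
Since L = 3 > 1, the root test implies divergence.

diverges


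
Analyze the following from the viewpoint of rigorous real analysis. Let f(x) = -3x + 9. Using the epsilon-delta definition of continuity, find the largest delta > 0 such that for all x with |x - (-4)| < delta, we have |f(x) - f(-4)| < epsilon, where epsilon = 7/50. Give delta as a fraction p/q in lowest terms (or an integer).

We compute f(-4) = -3*(-4) + 9 = 21.
|f(x) - f(-4)| = |-3x + 9 - (21)| = |-3(x - (-4))| = 3|x - (-4)|.
We need 3|x - (-4)| < 7/50, i.e. |x - (-4)| < 7/50 / 3 = 7/150.
So any delta <= 7/150 works. Conversely, if delta > 7/150, then x = -4 + 7/150 satisfies |x - (-4)| = 7/150 < delta but |f(x) - f(-4)| = 3 * 7/150 = 7/50, which is not < 7/50; so no larger delta works.
Hence the largest such delta is 7/150.

7/150


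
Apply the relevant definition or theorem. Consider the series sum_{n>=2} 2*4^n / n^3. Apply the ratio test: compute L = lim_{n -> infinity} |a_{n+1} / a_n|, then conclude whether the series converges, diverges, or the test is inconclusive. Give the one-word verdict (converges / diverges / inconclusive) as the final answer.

Let a_n denote the general term. Form the ratio a_{n+1}/a_n and simplify:
a_{n+1}/a_n = 4*n^3/(n + 1)^3
Take the limit as n -> infinity: L = 4.
Since L = 4 > 1 (or L = infinity), the ratio test implies the series diverges.

diverges


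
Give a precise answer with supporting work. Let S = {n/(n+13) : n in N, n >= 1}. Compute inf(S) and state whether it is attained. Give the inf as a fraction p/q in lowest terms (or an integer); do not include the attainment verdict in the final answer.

Analysis:
- Values: 1/14, 2/15, 3/16, 4/17, ... strictly increasing.
- Minimum is 1/14 (n=1); inf = 1/14 (attained).
- n/(n+13) = 1 - 13/(n+13) -> 1 from below as n -> infinity, and never equals 1.
- So sup = 1 (not attained).
Conclusion: inf(S) = 1/14, attained in S.

1/14


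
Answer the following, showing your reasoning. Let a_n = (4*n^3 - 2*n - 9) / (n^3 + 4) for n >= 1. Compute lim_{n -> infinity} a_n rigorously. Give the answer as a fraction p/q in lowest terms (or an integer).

Divide numerator and denominator by n^3, the highest power:
numerator / n^3 = 4 - 2/n^2 - 9/n^3
denominator / n^3 = 1 + 4/n^3
As n -> infinity, all terms of the form c/n^k (k >= 1) tend to 0.
So numerator / n^3 -> 4 and denominator / n^3 -> 1.
Therefore lim a_n = 4.

4


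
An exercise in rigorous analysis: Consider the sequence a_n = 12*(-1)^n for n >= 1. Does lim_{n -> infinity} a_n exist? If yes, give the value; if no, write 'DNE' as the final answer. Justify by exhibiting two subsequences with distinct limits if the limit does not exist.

Examine the behaviour of a_n along subsequences.
Even-n subsequence a_{2k} = 12 -> 12. Odd-n subsequence a_{2k+1} = -12 -> -12.
Since these two subsequential limits are 12 and -12, distinct, the full sequence cannot converge (a convergent sequence has all subsequences tending to the same limit). So lim a_n does not exist.

DNE


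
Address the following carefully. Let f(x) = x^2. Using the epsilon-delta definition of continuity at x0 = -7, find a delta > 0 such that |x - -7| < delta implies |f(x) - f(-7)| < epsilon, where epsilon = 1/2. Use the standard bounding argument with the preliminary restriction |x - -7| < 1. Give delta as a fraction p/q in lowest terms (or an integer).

Factor: |x^2 - (-7)^2| = |x - -7| * |x + -7|.
Impose |x - -7| < 1 first. Then |x + -7| = |(x - -7) + 2*(-7)| <= |x - -7| + 2*|-7| < 1 + 14 = 15.
So |x^2 - (-7)^2| < delta * 15.
We need delta * 15 <= 1/2, i.e. delta <= 1/2/15 = 1/30.
Since 1/30 < 1, this is tighter than 1; take delta = 1/30.
So delta = 1/30 works.

1/30


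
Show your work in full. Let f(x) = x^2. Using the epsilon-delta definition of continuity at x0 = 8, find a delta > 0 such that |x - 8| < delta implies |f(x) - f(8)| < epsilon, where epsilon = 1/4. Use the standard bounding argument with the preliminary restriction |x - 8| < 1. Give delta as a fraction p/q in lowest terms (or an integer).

Factor: |x^2 - (8)^2| = |x - 8| * |x + 8|.
Impose |x - 8| < 1 first. Then |x + 8| = |(x - 8) + 2*(8)| <= |x - 8| + 2*|8| < 1 + 16 = 17.
So |x^2 - (8)^2| < delta * 17.
We need delta * 17 <= 1/4, i.e. delta <= 1/4/17 = 1/68.
Since 1/68 < 1, this is tighter than 1; take delta = 1/68.
So delta = 1/68 works.

1/68


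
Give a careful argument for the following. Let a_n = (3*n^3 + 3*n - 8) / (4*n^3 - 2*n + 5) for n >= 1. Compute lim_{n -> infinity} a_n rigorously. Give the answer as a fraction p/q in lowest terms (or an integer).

Divide numerator and denominator by n^3, the highest power:
numerator / n^3 = 3 + 3/n^2 - 8/n^3
denominator / n^3 = 4 - 2/n^2 + 5/n^3
As n -> infinity, all terms of the form c/n^k (k >= 1) tend to 0.
So numerator / n^3 -> 3 and denominator / n^3 -> 4.
Therefore lim a_n = 3/4.

3/4


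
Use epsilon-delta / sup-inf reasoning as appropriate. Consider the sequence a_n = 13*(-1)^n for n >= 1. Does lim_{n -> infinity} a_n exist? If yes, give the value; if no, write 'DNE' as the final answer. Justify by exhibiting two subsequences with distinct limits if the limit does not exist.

Examine the behaviour of a_n along subsequences.
Even-n subsequence a_{2k} = 13 -> 13. Odd-n subsequence a_{2k+1} = -13 -> -13.
Since these two subsequential limits are 13 and -13, distinct, the full sequence cannot converge (a convergent sequence has all subsequences tending to the same limit). So lim a_n does not exist.

DNE


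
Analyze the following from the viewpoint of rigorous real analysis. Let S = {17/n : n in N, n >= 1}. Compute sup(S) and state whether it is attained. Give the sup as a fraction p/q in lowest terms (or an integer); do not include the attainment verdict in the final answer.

Analysis:
- Values: 17, 17/2, 17/3, 17/4, ... strictly decreasing.
- The maximum is 17 (n=1); sup = 17 (attained).
- The set is bounded below by 0; 17/n -> 0 so 0 is the greatest lower bound.
- 0 is not in the set, so inf = 0 is not attained.
Conclusion: sup(S) = 17, attained in S.

17


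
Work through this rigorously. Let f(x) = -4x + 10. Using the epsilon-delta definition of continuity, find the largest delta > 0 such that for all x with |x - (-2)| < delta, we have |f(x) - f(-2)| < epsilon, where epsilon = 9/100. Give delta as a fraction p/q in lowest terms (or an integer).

We compute f(-2) = -4*(-2) + 10 = 18.
|f(x) - f(-2)| = |-4x + 10 - (18)| = |-4(x - (-2))| = 4|x - (-2)|.
We need 4|x - (-2)| < 9/100, i.e. |x - (-2)| < 9/100 / 4 = 9/400.
So any delta <= 9/400 works. Conversely, if delta > 9/400, then x = -2 + 9/400 satisfies |x - (-2)| = 9/400 < delta but |f(x) - f(-2)| = 4 * 9/400 = 9/100, which is not < 9/100; so no larger delta works.
Hence the largest such delta is 9/400.

9/400


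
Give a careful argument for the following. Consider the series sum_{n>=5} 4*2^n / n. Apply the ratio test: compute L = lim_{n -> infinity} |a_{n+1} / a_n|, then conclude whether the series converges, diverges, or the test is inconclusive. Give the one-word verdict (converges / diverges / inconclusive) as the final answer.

Let a_n denote the general term. Form the ratio a_{n+1}/a_n and simplify:
a_{n+1}/a_n = 2*n/(n + 1)
Take the limit as n -> infinity: L = 2.
Since L = 2 > 1 (or L = infinity), the ratio test implies the series diverges.

diverges


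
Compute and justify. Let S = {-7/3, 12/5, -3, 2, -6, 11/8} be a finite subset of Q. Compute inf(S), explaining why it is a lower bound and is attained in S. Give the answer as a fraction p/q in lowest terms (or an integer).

S is finite, so inf(S) = min(S).
Sorted increasing:
-6, -3, -7/3, 11/8, 2, 12/5
The extremum is -6.
For every x in S, x >= -6. And -6 is in S, so it is attained.
Therefore inf(S) = -6.

-6


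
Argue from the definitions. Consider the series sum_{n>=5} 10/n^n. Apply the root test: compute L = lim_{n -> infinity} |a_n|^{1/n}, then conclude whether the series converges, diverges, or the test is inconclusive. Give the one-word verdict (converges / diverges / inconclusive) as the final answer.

Let a_n denote the general term. Form |a_n|^(1/n) and simplify:
|a_n|^(1/n) = 10^(1/n)/n
Take the limit as n -> infinity: L = 0.
Since L = 0 < 1, the root test implies convergence.

converges


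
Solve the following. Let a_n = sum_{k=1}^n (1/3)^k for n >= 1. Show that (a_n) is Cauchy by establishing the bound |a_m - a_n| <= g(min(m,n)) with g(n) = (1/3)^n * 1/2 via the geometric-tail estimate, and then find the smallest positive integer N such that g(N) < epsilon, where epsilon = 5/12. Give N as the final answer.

For m > n >= 1: |a_m - a_n| = sum_{k=n+1}^m (1/3)^k < sum_{k=n+1}^infinity (1/3)^k = (1/3)^(n+1) / (1 - 1/3) = (1/3)^n * (1/3) * (3/2) = (1/3)^n * 1/2.
So g(n) = (1/3)^n / 2. Since g(n) -> 0, (a_n) is Cauchy.
Now solve g(N) < 5/12: (1/3)^N / 2 < 5/12 <=> 3^N > 1 / (2 * 5/12) = 6/5.
Check powers of 3: 3^0 = 1 <= 6/5, 3^1 = 3 > 6/5.
So the smallest such N is 1. Check: g(1) = 1/(2 * 3) = 1/6 < 5/12.

1


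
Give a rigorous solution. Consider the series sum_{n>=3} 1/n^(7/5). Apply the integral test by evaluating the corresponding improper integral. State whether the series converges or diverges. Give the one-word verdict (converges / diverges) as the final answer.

Let f(x) = x^(-7/5). Then f is positive, continuous, and decreasing on [3, infinity), so the integral test applies.
Compute the improper integral int_{3}^infinity f(x) dx:
  antiderivative F(x) = -5/(2*x^(2/5)).
  As x -> infinity, F(x) -> 0 (since p = 7/5 > 1).
  So int = F(infinity) - F(3) = 0 - (-5*3^(3/5)/6) = 5*3^(3/5)/6.
  Finite, so by the integral test, the series converges.

converges


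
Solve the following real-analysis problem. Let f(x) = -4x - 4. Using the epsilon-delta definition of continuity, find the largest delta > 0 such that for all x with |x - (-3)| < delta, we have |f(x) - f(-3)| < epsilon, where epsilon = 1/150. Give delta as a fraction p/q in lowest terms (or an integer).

We compute f(-3) = -4*(-3) - 4 = 8.
|f(x) - f(-3)| = |-4x - 4 - (8)| = |-4(x - (-3))| = 4|x - (-3)|.
We need 4|x - (-3)| < 1/150, i.e. |x - (-3)| < 1/150 / 4 = 1/600.
So any delta <= 1/600 works. Conversely, if delta > 1/600, then x = -3 + 1/600 satisfies |x - (-3)| = 1/600 < delta but |f(x) - f(-3)| = 4 * 1/600 = 1/150, which is not < 1/150; so no larger delta works.
Hence the largest such delta is 1/600.

1/600


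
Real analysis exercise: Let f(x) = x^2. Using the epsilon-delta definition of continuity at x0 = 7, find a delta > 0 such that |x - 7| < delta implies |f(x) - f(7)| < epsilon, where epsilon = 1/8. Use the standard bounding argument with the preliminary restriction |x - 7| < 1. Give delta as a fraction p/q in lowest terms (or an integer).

Factor: |x^2 - (7)^2| = |x - 7| * |x + 7|.
Impose |x - 7| < 1 first. Then |x + 7| = |(x - 7) + 2*(7)| <= |x - 7| + 2*|7| < 1 + 14 = 15.
So |x^2 - (7)^2| < delta * 15.
We need delta * 15 <= 1/8, i.e. delta <= 1/8/15 = 1/120.
Since 1/120 < 1, this is tighter than 1; take delta = 1/120.
So delta = 1/120 works.

1/120


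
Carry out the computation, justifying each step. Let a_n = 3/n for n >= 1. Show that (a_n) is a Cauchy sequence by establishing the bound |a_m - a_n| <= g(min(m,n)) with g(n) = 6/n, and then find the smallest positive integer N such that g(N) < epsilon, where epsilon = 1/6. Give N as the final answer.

For any m, n >= 1, by the triangle inequality:
|a_m - a_n| = |3/m - 3/n| <= 3*1/m + 3*1/n <= 6/min(m,n).
So g(n) = 6/n bounds the Cauchy difference. Since g(n) -> 0, (a_n) is Cauchy.
Now solve g(N) < 1/6: 6/N < 1/6 <=> N > 6 / (1/6) = 36.
The smallest integer strictly greater than 36 is N = 37.
Check: g(37) = 6/37 = 6/37 < 1/6; g(36) = 1/6 >= 1/6. So N = 37.

37


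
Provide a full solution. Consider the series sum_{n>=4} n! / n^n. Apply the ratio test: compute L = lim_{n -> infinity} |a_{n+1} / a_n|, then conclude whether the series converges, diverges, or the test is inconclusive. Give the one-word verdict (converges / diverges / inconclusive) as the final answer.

Let a_n denote the general term. Form the ratio a_{n+1}/a_n and simplify:
a_{n+1}/a_n = (n/(n + 1))^n
Take the limit as n -> infinity: L = exp(-1).
Since L = exp(-1) < 1, the ratio test implies the series converges.

converges


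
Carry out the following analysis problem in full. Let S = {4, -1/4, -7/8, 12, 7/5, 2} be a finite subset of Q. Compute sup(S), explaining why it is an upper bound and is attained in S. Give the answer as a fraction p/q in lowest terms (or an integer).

S is finite, so sup(S) = max(S).
Sorted decreasing:
12, 4, 2, 7/5, -1/4, -7/8
The extremum is 12.
For every x in S, x <= 12. And 12 is in S, so it is attained.
Therefore sup(S) = 12.

12


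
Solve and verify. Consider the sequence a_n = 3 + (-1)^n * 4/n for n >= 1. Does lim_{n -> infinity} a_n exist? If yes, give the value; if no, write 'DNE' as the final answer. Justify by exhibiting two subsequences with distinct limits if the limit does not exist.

Examine the behaviour of a_n along subsequences.
Even-n subsequence a_{2k} = 3 + 4/(2k) -> 3. Odd-n subsequence a_{2k+1} = 3 - 4/(2k+1) -> 3. Both tend to 3, which suggests the limit is 3; verify directly.
|a_n - 3| = |(-1)^n * 4/n| = 4/n for every n >= 1.
Given epsilon > 0, choose a positive integer N > 4/epsilon. Then for all n >= N, |a_n - 3| = 4/n <= 4/N < epsilon.
So by the definition of the limit, lim a_n exists and equals 3.

3


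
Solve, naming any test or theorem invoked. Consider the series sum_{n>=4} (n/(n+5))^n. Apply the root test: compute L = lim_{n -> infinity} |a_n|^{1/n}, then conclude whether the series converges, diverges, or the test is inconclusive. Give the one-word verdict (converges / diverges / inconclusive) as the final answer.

Let a_n denote the general term. Form |a_n|^(1/n) and simplify:
|a_n|^(1/n) = n/(n + 5)
Take the limit as n -> infinity: L = 1.
Since L = 1, the root test is inconclusive. (In fact a_n = (n/(n+5))^n -> e^(-5) != 0, so the nth-term test shows divergence; but the root test itself gives no conclusion.)

inconclusive


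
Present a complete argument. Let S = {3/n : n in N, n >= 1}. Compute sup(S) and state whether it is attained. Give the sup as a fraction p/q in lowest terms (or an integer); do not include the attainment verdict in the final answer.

Analysis:
- Values: 3, 3/2, 1, 3/4, ... strictly decreasing.
- The maximum is 3 (n=1); sup = 3 (attained).
- The set is bounded below by 0; 3/n -> 0 so 0 is the greatest lower bound.
- 0 is not in the set, so inf = 0 is not attained.
Conclusion: sup(S) = 3, attained in S.

3


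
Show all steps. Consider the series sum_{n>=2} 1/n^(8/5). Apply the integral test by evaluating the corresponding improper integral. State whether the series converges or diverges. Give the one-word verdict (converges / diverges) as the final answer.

Let f(x) = x^(-8/5). Then f is positive, continuous, and decreasing on [2, infinity), so the integral test applies.
Compute the improper integral int_{2}^infinity f(x) dx:
  antiderivative F(x) = -5/(3*x^(3/5)).
  As x -> infinity, F(x) -> 0 (since p = 8/5 > 1).
  So int = F(infinity) - F(2) = 0 - (-5*2^(2/5)/6) = 5*2^(2/5)/6.
  Finite, so by the integral test, the series converges.

converges


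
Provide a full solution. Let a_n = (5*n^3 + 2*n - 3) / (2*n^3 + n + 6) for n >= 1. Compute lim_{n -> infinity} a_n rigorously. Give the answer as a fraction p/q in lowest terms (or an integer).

Divide numerator and denominator by n^3, the highest power:
numerator / n^3 = 5 + 2/n^2 - 3/n^3
denominator / n^3 = 2 + n^(-2) + 6/n^3
As n -> infinity, all terms of the form c/n^k (k >= 1) tend to 0.
So numerator / n^3 -> 5 and denominator / n^3 -> 2.
Therefore lim a_n = 5/2.

5/2


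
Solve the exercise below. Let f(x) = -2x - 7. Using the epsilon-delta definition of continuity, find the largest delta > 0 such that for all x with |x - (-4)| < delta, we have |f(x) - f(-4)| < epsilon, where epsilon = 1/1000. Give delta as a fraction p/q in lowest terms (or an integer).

We compute f(-4) = -2*(-4) - 7 = 1.
|f(x) - f(-4)| = |-2x - 7 - (1)| = |-2(x - (-4))| = 2|x - (-4)|.
We need 2|x - (-4)| < 1/1000, i.e. |x - (-4)| < 1/1000 / 2 = 1/2000.
So any delta <= 1/2000 works. Conversely, if delta > 1/2000, then x = -4 + 1/2000 satisfies |x - (-4)| = 1/2000 < delta but |f(x) - f(-4)| = 2 * 1/2000 = 1/1000, which is not < 1/1000; so no larger delta works.
Hence the largest such delta is 1/2000.

1/2000


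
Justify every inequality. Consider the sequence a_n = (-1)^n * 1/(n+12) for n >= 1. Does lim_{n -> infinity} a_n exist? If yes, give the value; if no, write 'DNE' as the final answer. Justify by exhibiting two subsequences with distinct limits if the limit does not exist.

Examine the behaviour of a_n along subsequences.
Even-n subsequence a_{2k} = 1/(2k+12) -> 0. Odd-n subsequence a_{2k+1} = -1/(2k+13) -> 0. Both tend to 0, which suggests the limit is 0; verify directly.
|a_n - 0| = 1/(n+12) < 1/n for every n >= 1.
Given epsilon > 0, choose a positive integer N > 1/epsilon. Then for all n >= N, |a_n| < 1/n <= 1/N < epsilon.
So by the definition of the limit, lim a_n exists and equals 0.

0


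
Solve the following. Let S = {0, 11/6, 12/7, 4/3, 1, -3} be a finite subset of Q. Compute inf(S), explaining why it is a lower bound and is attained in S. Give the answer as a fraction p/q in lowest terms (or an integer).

S is finite, so inf(S) = min(S).
Sorted increasing:
-3, 0, 1, 4/3, 12/7, 11/6
The extremum is -3.
For every x in S, x >= -3. And -3 is in S, so it is attained.
Therefore inf(S) = -3.

-3


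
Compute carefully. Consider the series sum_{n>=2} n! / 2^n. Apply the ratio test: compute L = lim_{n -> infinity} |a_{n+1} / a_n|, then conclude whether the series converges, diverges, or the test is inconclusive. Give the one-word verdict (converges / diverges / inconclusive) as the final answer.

Let a_n denote the general term. Form the ratio a_{n+1}/a_n and simplify:
a_{n+1}/a_n = n/2 + 1/2
Take the limit as n -> infinity: L = infinity.
Since L = infinity > 1 (or L = infinity), the ratio test implies the series diverges.

diverges


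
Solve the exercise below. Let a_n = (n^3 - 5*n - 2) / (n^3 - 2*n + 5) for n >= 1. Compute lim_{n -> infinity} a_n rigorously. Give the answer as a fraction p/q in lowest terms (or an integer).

Divide numerator and denominator by n^3, the highest power:
numerator / n^3 = 1 - 5/n^2 - 2/n^3
denominator / n^3 = 1 - 2/n^2 + 5/n^3
As n -> infinity, all terms of the form c/n^k (k >= 1) tend to 0.
So numerator / n^3 -> 1 and denominator / n^3 -> 1.
Therefore lim a_n = 1.

1


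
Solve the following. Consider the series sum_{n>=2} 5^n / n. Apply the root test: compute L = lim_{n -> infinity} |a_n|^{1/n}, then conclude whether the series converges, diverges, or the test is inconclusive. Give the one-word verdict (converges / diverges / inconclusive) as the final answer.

Let a_n denote the general term. Form |a_n|^(1/n) and simplify:
|a_n|^(1/n) = 5/n^(1/n)
Take the limit as n -> infinity: L = 5.
Since L = 5 > 1, the root test implies divergence.

diverges


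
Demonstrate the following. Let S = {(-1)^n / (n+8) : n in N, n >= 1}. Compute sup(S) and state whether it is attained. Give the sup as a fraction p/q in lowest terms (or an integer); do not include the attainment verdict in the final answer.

Analysis:
- Values: -1/9, 1/10, -1/11, 1/12, -1/13, ...
- Positive terms (even n): 1/(2+8), 1/(4+8), ... decreasing -> max = 1/10 (n=2).
- Negative terms (odd n): -1/(1+8), -1/(3+8), ... increasing -> min = -1/9 (n=1).
- So sup = 1/10 (attained at n=2); inf = -1/9 (attained at n=1).
Conclusion: sup(S) = 1/10, attained in S.

1/10


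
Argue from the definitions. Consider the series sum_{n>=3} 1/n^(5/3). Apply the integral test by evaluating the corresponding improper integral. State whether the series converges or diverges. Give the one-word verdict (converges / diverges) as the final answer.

Let f(x) = x^(-5/3). Then f is positive, continuous, and decreasing on [3, infinity), so the integral test applies.
Compute the improper integral int_{3}^infinity f(x) dx:
  antiderivative F(x) = -3/(2*x^(2/3)).
  As x -> infinity, F(x) -> 0 (since p = 5/3 > 1).
  So int = F(infinity) - F(3) = 0 - (-3^(1/3)/2) = 3^(1/3)/2.
  Finite, so by the integral test, the series converges.

converges


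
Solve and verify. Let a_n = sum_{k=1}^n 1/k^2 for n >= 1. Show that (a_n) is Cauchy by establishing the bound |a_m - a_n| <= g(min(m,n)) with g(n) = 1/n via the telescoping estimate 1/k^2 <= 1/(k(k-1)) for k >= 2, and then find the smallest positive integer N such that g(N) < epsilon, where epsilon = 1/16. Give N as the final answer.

For m > n >= 1: |a_m - a_n| = sum_{k=n+1}^m 1/k^2.
Use 1/k^2 <= 1/(k(k-1)) = 1/(k-1) - 1/k for k >= 2:
sum_{k=n+1}^m 1/k^2 <= sum_{k=n+1}^m (1/(k-1) - 1/k) = 1/n - 1/m <= 1/n.
By symmetry the same bound holds with n,m swapped, so |a_m - a_n| <= 1/min(m,n) = g(min(m,n)). Since g(n) -> 0, (a_n) is Cauchy.
Now solve g(N) < 1/16: 1/N < 1/16 <=> N > 1/(1/16) = 16.
The smallest integer strictly greater than 16 is N = 17.
Check: g(17) = 1/17 < 1/16; g(16) = 1/16 >= 1/16. So N = 17.

17


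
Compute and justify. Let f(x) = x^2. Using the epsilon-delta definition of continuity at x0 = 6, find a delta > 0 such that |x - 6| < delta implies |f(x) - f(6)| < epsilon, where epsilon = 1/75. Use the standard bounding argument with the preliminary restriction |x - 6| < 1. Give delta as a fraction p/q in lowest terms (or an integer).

Factor: |x^2 - (6)^2| = |x - 6| * |x + 6|.
Impose |x - 6| < 1 first. Then |x + 6| = |(x - 6) + 2*(6)| <= |x - 6| + 2*|6| < 1 + 12 = 13.
So |x^2 - (6)^2| < delta * 13.
We need delta * 13 <= 1/75, i.e. delta <= 1/75/13 = 1/975.
Since 1/975 < 1, this is tighter than 1; take delta = 1/975.
So delta = 1/975 works.

1/975


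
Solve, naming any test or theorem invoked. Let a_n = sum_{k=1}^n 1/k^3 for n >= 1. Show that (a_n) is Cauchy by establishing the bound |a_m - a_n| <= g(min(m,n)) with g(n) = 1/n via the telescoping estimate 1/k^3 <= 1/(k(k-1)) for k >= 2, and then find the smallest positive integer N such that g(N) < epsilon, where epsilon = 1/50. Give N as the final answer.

For m > n >= 1: |a_m - a_n| = sum_{k=n+1}^m 1/k^3.
Use 1/k^3 <= 1/(k(k-1)) = 1/(k-1) - 1/k for k >= 2 (which holds since k^3 >= k^2 >= k(k-1) for k >= 2):
sum_{k=n+1}^m 1/k^3 <= sum_{k=n+1}^m (1/(k-1) - 1/k) = 1/n - 1/m <= 1/n.
By symmetry the same bound holds with n,m swapped, so |a_m - a_n| <= 1/min(m,n) = g(min(m,n)). Since g(n) -> 0, (a_n) is Cauchy.
Now solve g(N) < 1/50: 1/N < 1/50 <=> N > 1/(1/50) = 50.
The smallest integer strictly greater than 50 is N = 51.
Check: g(51) = 1/51 < 1/50; g(50) = 1/50 >= 1/50. So N = 51.

51


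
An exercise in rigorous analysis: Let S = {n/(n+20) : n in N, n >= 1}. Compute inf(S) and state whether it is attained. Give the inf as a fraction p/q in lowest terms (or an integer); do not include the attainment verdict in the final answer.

Analysis:
- Values: 1/21, 1/11, 3/23, 1/6, ... strictly increasing.
- Minimum is 1/21 (n=1); inf = 1/21 (attained).
- n/(n+20) = 1 - 20/(n+20) -> 1 from below as n -> infinity, and never equals 1.
- So sup = 1 (not attained).
Conclusion: inf(S) = 1/21, attained in S.

1/21


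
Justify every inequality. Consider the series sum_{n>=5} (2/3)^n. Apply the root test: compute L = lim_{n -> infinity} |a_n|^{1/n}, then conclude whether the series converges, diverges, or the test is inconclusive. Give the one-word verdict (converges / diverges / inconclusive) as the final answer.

Let a_n denote the general term. Form |a_n|^(1/n) and simplify:
|a_n|^(1/n) = 2/3
Take the limit as n -> infinity: L = 2/3.
Since L = 2/3 < 1, the root test implies convergence.

converges


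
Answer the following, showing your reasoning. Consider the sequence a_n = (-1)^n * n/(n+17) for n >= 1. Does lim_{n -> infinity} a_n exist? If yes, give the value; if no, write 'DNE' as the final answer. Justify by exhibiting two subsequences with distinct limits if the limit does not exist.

Examine the behaviour of a_n along subsequences.
a_{2k} = 2k/(2k+17) -> 1. a_{2k+1} = -(2k+1)/(2k+18) -> -1.
Since these two subsequential limits are 1 and -1, distinct, the full sequence cannot converge (a convergent sequence has all subsequences tending to the same limit). So lim a_n does not exist.

DNE


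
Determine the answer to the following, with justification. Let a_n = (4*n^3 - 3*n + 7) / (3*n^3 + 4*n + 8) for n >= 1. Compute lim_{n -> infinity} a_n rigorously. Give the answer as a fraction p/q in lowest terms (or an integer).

Divide numerator and denominator by n^3, the highest power:
numerator / n^3 = 4 - 3/n^2 + 7/n^3
denominator / n^3 = 3 + 4/n^2 + 8/n^3
As n -> infinity, all terms of the form c/n^k (k >= 1) tend to 0.
So numerator / n^3 -> 4 and denominator / n^3 -> 3.
Therefore lim a_n = 4/3.

4/3


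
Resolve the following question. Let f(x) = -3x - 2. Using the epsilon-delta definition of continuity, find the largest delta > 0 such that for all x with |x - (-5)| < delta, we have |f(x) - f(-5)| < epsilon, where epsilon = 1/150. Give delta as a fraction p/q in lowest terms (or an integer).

We compute f(-5) = -3*(-5) - 2 = 13.
|f(x) - f(-5)| = |-3x - 2 - (13)| = |-3(x - (-5))| = 3|x - (-5)|.
We need 3|x - (-5)| < 1/150, i.e. |x - (-5)| < 1/150 / 3 = 1/450.
So any delta <= 1/450 works. Conversely, if delta > 1/450, then x = -5 + 1/450 satisfies |x - (-5)| = 1/450 < delta but |f(x) - f(-5)| = 3 * 1/450 = 1/150, which is not < 1/150; so no larger delta works.
Hence the largest such delta is 1/450.

1/450


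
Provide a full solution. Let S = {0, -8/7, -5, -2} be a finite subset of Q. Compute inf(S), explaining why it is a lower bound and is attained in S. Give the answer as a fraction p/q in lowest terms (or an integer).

S is finite, so inf(S) = min(S).
Sorted increasing:
-5, -2, -8/7, 0
The extremum is -5.
For every x in S, x >= -5. And -5 is in S, so it is attained.
Therefore inf(S) = -5.

-5


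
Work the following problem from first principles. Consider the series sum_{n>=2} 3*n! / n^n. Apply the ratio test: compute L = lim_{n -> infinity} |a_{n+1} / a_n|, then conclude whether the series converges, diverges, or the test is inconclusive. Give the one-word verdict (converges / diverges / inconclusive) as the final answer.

Let a_n denote the general term. Form the ratio a_{n+1}/a_n and simplify:
a_{n+1}/a_n = (n/(n + 1))^n
Take the limit as n -> infinity: L = exp(-1).
Since L = exp(-1) < 1, the ratio test implies the series converges.

converges


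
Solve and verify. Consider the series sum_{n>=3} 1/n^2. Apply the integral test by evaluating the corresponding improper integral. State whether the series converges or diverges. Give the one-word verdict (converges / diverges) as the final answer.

Let f(x) = x^(-2). Then f is positive, continuous, and decreasing on [3, infinity), so the integral test applies.
Compute the improper integral int_{3}^infinity f(x) dx:
  antiderivative F(x) = -1/x.
  As x -> infinity, F(x) -> 0 (since p = 2 > 1).
  So int = F(infinity) - F(3) = 0 - (-1/3) = 1/3.
  Finite, so by the integral test, the series converges.

converges


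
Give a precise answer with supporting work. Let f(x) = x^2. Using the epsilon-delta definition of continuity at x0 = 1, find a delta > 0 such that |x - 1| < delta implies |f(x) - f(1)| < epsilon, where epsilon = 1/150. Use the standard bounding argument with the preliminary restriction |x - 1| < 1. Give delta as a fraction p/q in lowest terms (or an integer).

Factor: |x^2 - (1)^2| = |x - 1| * |x + 1|.
Impose |x - 1| < 1 first. Then |x + 1| = |(x - 1) + 2*(1)| <= |x - 1| + 2*|1| < 1 + 2 = 3.
So |x^2 - (1)^2| < delta * 3.
We need delta * 3 <= 1/150, i.e. delta <= 1/150/3 = 1/450.
Since 1/450 < 1, this is tighter than 1; take delta = 1/450.
So delta = 1/450 works.

1/450


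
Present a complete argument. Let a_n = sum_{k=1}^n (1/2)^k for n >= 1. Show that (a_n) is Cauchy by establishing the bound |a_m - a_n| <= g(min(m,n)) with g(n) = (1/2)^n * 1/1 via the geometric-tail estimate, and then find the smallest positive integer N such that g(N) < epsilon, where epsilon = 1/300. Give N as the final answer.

For m > n >= 1: |a_m - a_n| = sum_{k=n+1}^m (1/2)^k < sum_{k=n+1}^infinity (1/2)^k = (1/2)^(n+1) / (1 - 1/2) = (1/2)^n * (1/2) * (2/1) = (1/2)^n * 1/1.
So g(n) = (1/2)^n / 1. Since g(n) -> 0, (a_n) is Cauchy.
Now solve g(N) < 1/300: (1/2)^N / 1 < 1/300 <=> 2^N > 1 / (1 * 1/300) = 300.
Check powers of 2: 2^8 = 256 <= 300, 2^9 = 512 > 300.
So the smallest such N is 9. Check: g(9) = 1/(1 * 512) = 1/512 < 1/300.

9


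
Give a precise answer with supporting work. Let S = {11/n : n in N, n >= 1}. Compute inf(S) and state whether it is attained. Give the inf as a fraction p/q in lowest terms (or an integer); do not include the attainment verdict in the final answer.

Analysis:
- Values: 11, 11/2, 11/3, 11/4, ... strictly decreasing.
- The maximum is 11 (n=1); sup = 11 (attained).
- The set is bounded below by 0; 11/n -> 0 so 0 is the greatest lower bound.
- 0 is not in the set, so inf = 0 is not attained.
Conclusion: inf(S) = 0, not attained in S.

0


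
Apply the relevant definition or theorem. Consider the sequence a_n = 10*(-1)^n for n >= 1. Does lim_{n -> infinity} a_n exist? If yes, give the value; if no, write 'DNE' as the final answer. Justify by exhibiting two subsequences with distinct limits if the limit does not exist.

Examine the behaviour of a_n along subsequences.
Even-n subsequence a_{2k} = 10 -> 10. Odd-n subsequence a_{2k+1} = -10 -> -10.
Since these two subsequential limits are 10 and -10, distinct, the full sequence cannot converge (a convergent sequence has all subsequences tending to the same limit). So lim a_n does not exist.

DNE


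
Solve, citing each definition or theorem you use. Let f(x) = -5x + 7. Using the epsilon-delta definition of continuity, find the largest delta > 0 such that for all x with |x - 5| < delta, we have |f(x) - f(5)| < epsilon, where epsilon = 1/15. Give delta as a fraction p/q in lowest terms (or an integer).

We compute f(5) = -5*(5) + 7 = -18.
|f(x) - f(5)| = |-5x + 7 - (-18)| = |-5(x - 5)| = 5|x - 5|.
We need 5|x - 5| < 1/15, i.e. |x - 5| < 1/15 / 5 = 1/75.
So any delta <= 1/75 works. Conversely, if delta > 1/75, then x = 5 + 1/75 satisfies |x - 5| = 1/75 < delta but |f(x) - f(5)| = 5 * 1/75 = 1/15, which is not < 1/15; so no larger delta works.
Hence the largest such delta is 1/75.

1/75


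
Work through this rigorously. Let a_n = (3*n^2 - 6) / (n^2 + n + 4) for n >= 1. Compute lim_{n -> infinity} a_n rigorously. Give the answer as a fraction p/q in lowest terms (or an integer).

Divide numerator and denominator by n^2, the highest power:
numerator / n^2 = 3 - 6/n^2
denominator / n^2 = 1 + 1/n + 4/n^2
As n -> infinity, all terms of the form c/n^k (k >= 1) tend to 0.
So numerator / n^2 -> 3 and denominator / n^2 -> 1.
Therefore lim a_n = 3.

3


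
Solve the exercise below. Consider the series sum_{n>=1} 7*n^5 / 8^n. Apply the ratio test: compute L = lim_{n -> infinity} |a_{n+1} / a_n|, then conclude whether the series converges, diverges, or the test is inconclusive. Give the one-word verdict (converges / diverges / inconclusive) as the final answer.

Let a_n denote the general term. Form the ratio a_{n+1}/a_n and simplify:
a_{n+1}/a_n = (n + 1)^5/(8*n^5)
Take the limit as n -> infinity: L = 1/8.
Since L = 1/8 < 1, the ratio test implies the series converges.

converges


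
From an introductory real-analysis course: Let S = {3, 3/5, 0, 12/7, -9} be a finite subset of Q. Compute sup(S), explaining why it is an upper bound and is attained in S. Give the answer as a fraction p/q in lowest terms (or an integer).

S is finite, so sup(S) = max(S).
Sorted decreasing:
3, 12/7, 3/5, 0, -9
The extremum is 3.
For every x in S, x <= 3. And 3 is in S, so it is attained.
Therefore sup(S) = 3.

3


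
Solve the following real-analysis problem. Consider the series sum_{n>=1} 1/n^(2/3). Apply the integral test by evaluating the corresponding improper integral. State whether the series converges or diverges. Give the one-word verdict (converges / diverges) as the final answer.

Let f(x) = x^(-2/3). Then f is positive, continuous, and decreasing on [1, infinity), so the integral test applies.
Compute the improper integral int_{1}^infinity f(x) dx:
  antiderivative F(x) = 3*x^(1/3).
  As x -> infinity, F(x) -> infinity (since p = 2/3 < 1).
  So the integral diverges. By the integral test, the series diverges.

diverges


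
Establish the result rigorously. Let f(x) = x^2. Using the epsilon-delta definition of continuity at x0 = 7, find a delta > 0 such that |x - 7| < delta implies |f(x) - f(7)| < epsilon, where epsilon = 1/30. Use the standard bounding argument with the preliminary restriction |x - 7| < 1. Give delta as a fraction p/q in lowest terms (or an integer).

Factor: |x^2 - (7)^2| = |x - 7| * |x + 7|.
Impose |x - 7| < 1 first. Then |x + 7| = |(x - 7) + 2*(7)| <= |x - 7| + 2*|7| < 1 + 14 = 15.
So |x^2 - (7)^2| < delta * 15.
We need delta * 15 <= 1/30, i.e. delta <= 1/30/15 = 1/450.
Since 1/450 < 1, this is tighter than 1; take delta = 1/450.
So delta = 1/450 works.

1/450


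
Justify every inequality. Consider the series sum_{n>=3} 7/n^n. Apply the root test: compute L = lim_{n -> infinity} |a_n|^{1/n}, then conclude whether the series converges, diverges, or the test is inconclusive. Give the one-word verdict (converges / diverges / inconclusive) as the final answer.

Let a_n denote the general term. Form |a_n|^(1/n) and simplify:
|a_n|^(1/n) = 7^(1/n)/n
Take the limit as n -> infinity: L = 0.
Since L = 0 < 1, the root test implies convergence.

converges
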